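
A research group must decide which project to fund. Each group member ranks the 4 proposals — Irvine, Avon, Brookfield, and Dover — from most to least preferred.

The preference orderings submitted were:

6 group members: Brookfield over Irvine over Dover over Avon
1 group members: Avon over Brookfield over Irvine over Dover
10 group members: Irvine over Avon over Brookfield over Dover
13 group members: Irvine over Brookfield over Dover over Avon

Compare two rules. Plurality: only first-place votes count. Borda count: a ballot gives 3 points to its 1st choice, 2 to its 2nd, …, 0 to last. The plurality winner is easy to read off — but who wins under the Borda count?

Plurality first-place counts: Irvine 23, Avon 1, Brookfield 6, Dover 0 → Irvine.
Borda totals: Irvine 82, Avon 23, Brookfield 56, Dover 19 → Irvine.

Irvine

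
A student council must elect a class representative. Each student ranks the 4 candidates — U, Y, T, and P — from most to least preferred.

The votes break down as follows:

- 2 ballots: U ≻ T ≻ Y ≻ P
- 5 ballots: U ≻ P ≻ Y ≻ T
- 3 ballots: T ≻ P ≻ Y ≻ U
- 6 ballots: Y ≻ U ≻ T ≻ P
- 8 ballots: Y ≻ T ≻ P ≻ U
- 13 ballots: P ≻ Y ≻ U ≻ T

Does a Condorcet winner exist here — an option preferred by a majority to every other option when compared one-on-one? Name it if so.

Head-to-head results (37 voters total):
U vs Y: Y wins 30–7.
U vs T: U wins 26–11.
U vs P: P wins 24–13.
Y vs T: Y wins 32–5.
Y vs P: P wins 21–16.
T vs P: T wins 19–18.
No candidate beats all others: U beats T beats P beats U, a majority cycle.

None — there is no Condorcet winner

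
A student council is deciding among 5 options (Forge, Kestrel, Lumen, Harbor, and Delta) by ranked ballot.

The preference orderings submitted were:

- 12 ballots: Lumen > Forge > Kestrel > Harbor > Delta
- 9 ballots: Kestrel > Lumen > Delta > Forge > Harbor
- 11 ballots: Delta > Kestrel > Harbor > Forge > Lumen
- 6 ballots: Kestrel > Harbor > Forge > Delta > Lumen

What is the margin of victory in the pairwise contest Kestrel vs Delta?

Ballots ranking Kestrel above Delta: 12+9+6 = 27.
Ballots ranking Delta above Kestrel: 11.
Kestrel wins 27–11, a margin of 16.

16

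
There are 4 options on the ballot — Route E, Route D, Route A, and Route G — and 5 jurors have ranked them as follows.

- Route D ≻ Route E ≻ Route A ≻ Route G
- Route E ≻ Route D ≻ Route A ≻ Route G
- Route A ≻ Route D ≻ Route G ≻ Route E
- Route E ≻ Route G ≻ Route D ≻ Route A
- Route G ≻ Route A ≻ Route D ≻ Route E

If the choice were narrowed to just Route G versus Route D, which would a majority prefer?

Route D

Ballots ranking Route G above Route D: 2.
Ballots ranking Route D above Route G: 3.
Route D wins the head-to-head, 3–2.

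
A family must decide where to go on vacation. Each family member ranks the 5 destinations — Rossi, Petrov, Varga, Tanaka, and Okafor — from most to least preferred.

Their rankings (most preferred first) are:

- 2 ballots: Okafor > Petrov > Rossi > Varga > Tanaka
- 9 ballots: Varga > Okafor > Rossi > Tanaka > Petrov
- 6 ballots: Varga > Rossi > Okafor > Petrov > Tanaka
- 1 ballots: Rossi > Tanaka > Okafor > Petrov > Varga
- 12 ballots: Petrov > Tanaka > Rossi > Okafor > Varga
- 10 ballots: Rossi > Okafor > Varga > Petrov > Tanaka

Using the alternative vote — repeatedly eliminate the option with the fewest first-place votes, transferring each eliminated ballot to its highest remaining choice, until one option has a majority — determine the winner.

Varga

Round 1: Varga 15, Petrov 12, Rossi 11, Okafor 2, Tanaka 0. Tanaka has the fewest and is eliminated.
Round 2: Varga 15, Petrov 12, Rossi 11, Okafor 2. Okafor has the fewest and is eliminated.
Round 3: Varga 15, Petrov 14, Rossi 11. Rossi has the fewest and is eliminated.
Round 4: Varga 25, Petrov 15. Varga has a majority.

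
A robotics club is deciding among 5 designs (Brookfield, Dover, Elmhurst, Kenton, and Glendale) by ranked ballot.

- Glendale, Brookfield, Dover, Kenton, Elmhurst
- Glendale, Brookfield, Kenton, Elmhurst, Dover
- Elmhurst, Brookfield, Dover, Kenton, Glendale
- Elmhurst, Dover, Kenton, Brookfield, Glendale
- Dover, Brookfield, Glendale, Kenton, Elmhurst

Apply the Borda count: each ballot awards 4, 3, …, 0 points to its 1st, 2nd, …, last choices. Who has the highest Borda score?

Brookfield

Borda scores:
  Brookfield: 3 + 3 + 3 + 1 + 3 = 13
  Dover: 2 + 0 + 2 + 3 + 4 = 11
  Elmhurst: 0 + 1 + 4 + 4 + 0 = 9
  Kenton: 1 + 2 + 1 + 2 + 1 = 7
  Glendale: 4 + 4 + 0 + 0 + 2 = 10
Brookfield has the highest total.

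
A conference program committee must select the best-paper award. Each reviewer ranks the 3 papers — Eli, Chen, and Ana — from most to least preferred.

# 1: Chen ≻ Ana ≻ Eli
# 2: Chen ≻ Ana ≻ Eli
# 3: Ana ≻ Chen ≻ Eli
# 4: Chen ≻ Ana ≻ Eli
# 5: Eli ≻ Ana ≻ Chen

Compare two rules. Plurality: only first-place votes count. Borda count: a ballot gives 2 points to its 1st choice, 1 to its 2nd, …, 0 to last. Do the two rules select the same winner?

Plurality first-place counts: Eli 1, Chen 3, Ana 1 → Chen.
Borda totals: Eli 2, Chen 7, Ana 6 → Chen.
The two rules agree on Chen.

Yes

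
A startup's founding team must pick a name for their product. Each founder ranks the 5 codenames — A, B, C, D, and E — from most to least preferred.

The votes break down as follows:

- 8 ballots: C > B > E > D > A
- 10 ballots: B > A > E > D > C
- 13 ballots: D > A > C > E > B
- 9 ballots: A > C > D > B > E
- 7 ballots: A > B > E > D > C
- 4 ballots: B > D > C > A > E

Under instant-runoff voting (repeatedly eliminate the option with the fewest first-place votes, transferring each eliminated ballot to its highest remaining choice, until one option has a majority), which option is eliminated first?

E

Round 1: A 16, B 14, D 13, C 8, E 0. E has the fewest and is eliminated.
Round 2: A 16, B 14, D 13, C 8. C has the fewest and is eliminated.
Round 3: B 22, A 16, D 13. D has the fewest and is eliminated.
Round 4: A 29, B 22. A has a majority.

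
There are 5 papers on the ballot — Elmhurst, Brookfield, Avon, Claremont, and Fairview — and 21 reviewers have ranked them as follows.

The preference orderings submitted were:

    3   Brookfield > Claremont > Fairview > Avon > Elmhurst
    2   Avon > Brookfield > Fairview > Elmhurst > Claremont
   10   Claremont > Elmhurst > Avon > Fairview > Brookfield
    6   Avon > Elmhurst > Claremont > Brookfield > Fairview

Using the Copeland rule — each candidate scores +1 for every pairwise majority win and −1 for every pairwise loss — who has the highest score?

Pairwise results:
  Elmhurst vs Brookfield: Elmhurst wins 16–5.
  Elmhurst vs Avon: Avon wins 11–10.
  Elmhurst vs Claremont: Claremont wins 13–8.
  Elmhurst vs Fairview: Elmhurst wins 16–5.
  Brookfield vs Avon: Avon wins 18–3.
  Brookfield vs Claremont: Claremont wins 16–5.
  Brookfield vs Fairview: Brookfield wins 11–10.
  Avon vs Claremont: Claremont wins 13–8.
  Avon vs Fairview: Avon wins 18–3.
  Claremont vs Fairview: Claremont wins 19–2.
Copeland scores (wins − losses):
  Elmhurst: 2 − 2 = 0
  Brookfield: 1 − 3 = -2
  Avon: 3 − 1 = 2
  Claremont: 4 − 0 = 4
  Fairview: 0 − 4 = -4
Claremont has the best Copeland score.

Claremont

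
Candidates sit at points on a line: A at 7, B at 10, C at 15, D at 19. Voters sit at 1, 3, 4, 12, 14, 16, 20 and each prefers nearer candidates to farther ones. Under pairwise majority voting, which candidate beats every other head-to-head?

With single-peaked preferences on a line, the Condorcet winner is the candidate closest to the median voter.
The median voter (position 12) is closest to B at 10.
Check: B vs C — voters closer to B: 4 of 7.

B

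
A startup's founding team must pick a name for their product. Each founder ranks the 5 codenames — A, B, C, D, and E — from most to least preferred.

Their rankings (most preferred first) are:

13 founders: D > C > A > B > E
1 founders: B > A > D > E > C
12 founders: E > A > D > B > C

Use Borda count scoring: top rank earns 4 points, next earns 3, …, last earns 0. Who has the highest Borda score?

Borda scores:
  A: 13·2 + 3 + 12·3 = 65
  B: 13·1 + 4 + 12·1 = 29
  C: 13·3 + 0 + 12·0 = 39
  D: 13·4 + 2 + 12·2 = 78
  E: 13·0 + 1 + 12·4 = 49
D has the highest total.

D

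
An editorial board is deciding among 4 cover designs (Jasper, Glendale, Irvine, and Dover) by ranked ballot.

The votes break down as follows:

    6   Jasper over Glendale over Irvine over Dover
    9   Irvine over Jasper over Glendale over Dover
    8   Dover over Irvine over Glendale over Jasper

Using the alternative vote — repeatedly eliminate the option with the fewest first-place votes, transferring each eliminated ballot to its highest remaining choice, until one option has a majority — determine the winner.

Irvine

Round 1: Irvine 9, Dover 8, Jasper 6, Glendale 0. Glendale has the fewest and is eliminated.
Round 2: Irvine 9, Dover 8, Jasper 6. Jasper has the fewest and is eliminated.
Round 3: Irvine 15, Dover 8. Irvine has a majority.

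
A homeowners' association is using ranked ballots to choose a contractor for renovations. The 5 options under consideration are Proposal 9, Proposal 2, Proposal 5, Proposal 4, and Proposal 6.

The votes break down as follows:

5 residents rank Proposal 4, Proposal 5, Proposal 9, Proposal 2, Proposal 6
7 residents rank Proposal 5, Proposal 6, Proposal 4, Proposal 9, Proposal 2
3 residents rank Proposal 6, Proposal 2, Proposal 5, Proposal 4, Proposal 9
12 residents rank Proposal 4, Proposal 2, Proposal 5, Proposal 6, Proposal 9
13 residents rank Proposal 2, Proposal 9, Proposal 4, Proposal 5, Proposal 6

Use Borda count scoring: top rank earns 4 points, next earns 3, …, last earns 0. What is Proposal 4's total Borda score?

111

Borda scores:
  Proposal 9: 5·2 + 7·1 + 3·0 + 12·0 + 13·3 = 56
  Proposal 2: 5·1 + 7·0 + 3·3 + 12·3 + 13·4 = 102
  Proposal 5: 5·3 + 7·4 + 3·2 + 12·2 + 13·1 = 86
  Proposal 4: 5·4 + 7·2 + 3·1 + 12·4 + 13·2 = 111
  Proposal 6: 5·0 + 7·3 + 3·4 + 12·1 + 13·0 = 45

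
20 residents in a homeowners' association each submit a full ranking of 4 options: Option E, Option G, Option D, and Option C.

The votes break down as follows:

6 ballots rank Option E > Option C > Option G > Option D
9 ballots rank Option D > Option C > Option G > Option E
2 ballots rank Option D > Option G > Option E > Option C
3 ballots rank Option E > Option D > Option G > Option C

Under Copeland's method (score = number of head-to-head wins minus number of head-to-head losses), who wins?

Pairwise results:
  Option E vs Option G: Option G wins 11–9.
  Option E vs Option D: Option D wins 11–9.
  Option E vs Option C: Option E wins 11–9.
  Option G vs Option D: Option D wins 14–6.
  Option G vs Option C: Option C wins 15–5.
  Option D vs Option C: Option D wins 14–6.
Copeland scores (wins − losses):
  Option E: 1 − 2 = -1
  Option G: 1 − 2 = -1
  Option D: 3 − 0 = 3
  Option C: 1 − 2 = -1
Option D has the best Copeland score.

Option D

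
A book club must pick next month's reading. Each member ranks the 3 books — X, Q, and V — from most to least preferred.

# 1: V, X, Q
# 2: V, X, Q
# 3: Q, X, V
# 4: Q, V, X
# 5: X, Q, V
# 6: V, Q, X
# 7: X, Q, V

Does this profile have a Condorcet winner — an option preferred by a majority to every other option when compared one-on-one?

No

Head-to-head results (7 voters total):
X vs Q: X wins 4–3.
X vs V: V wins 4–3.
Q vs V: Q wins 4–3.
No candidate beats all others: X beats Q beats V beats X, a majority cycle.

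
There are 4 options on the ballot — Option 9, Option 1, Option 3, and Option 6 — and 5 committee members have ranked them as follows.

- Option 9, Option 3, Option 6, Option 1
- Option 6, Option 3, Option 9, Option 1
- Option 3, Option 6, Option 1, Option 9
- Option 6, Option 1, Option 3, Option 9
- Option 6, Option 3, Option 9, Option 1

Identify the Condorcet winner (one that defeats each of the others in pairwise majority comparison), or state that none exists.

Head-to-head results (5 voters total):
Option 9 vs Option 1: Option 9 wins 3–2.
Option 9 vs Option 3: Option 3 wins 4–1.
Option 9 vs Option 6: Option 6 wins 4–1.
Option 1 vs Option 3: Option 3 wins 4–1.
Option 1 vs Option 6: Option 6 wins 5–0.
Option 3 vs Option 6: Option 6 wins 3–2.
Option 6 beats each rival — Option 9 (4–1), Option 1 (5–0), Option 3 (3–2) — so Option 6 is the Condorcet winner.

Option 6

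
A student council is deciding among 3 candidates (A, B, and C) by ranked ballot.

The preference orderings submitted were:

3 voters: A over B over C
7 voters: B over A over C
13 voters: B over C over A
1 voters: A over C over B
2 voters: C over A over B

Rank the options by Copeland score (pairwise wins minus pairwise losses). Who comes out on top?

B

Pairwise results:
  A vs B: B wins 20–6.
  A vs C: C wins 15–11.
  B vs C: B wins 23–3.
Copeland scores (wins − losses):
  A: 0 − 2 = -2
  B: 2 − 0 = 2
  C: 1 − 1 = 0
B has the best Copeland score.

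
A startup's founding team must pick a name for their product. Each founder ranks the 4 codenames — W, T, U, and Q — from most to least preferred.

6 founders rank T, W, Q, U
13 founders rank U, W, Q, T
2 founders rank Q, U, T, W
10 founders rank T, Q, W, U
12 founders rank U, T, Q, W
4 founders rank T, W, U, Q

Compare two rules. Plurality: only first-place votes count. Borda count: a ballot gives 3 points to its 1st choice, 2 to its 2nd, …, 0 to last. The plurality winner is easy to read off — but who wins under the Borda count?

T

Plurality first-place counts: W 0, T 20, U 25, Q 2 → U.
Borda totals: W 56, T 86, U 83, Q 57 → T.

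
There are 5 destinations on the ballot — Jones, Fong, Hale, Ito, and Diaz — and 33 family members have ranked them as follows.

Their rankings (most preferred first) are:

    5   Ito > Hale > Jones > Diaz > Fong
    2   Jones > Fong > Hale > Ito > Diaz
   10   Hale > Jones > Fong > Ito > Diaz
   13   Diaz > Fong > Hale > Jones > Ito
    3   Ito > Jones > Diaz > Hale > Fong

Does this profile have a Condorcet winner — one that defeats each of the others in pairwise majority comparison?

Head-to-head results (33 voters total):
Jones vs Fong: Jones wins 20–13.
Jones vs Hale: Hale wins 28–5.
Jones vs Ito: Jones wins 25–8.
Jones vs Diaz: Jones wins 20–13.
Fong vs Hale: Hale wins 18–15.
Fong vs Ito: Fong wins 25–8.
Fong vs Diaz: Diaz wins 21–12.
Hale vs Ito: Hale wins 25–8.
Hale vs Diaz: Hale wins 17–16.
Ito vs Diaz: Ito wins 20–13.
Hale beats each rival — Jones (28–5), Fong (18–15), Ito (25–8), Diaz (17–16) — so Hale is the Condorcet winner.

Yes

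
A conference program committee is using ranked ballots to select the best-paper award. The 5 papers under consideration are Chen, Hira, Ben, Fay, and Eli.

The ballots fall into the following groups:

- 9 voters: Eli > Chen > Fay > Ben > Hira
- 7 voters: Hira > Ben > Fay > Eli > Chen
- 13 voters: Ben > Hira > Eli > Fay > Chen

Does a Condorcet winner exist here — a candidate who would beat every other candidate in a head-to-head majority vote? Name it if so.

Ben

Head-to-head results (29 voters total):
Chen vs Hira: Hira wins 20–9.
Chen vs Ben: Ben wins 20–9.
Chen vs Fay: Fay wins 20–9.
Chen vs Eli: Eli wins 29–0.
Hira vs Ben: Ben wins 22–7.
Hira vs Fay: Hira wins 20–9.
Hira vs Eli: Hira wins 20–9.
Ben vs Fay: Ben wins 20–9.
Ben vs Eli: Ben wins 20–9.
Fay vs Eli: Eli wins 22–7.
Ben beats each rival — Chen (20–9), Hira (22–7), Fay (20–9), Eli (20–9) — so Ben is the Condorcet winner.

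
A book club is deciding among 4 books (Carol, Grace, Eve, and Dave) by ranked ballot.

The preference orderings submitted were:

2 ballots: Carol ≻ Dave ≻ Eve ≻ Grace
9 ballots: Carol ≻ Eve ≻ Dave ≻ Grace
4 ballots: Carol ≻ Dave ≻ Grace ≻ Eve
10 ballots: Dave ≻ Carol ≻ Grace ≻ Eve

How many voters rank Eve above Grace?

11

Ballots ranking Eve above Grace: 2+9 = 11.
Ballots ranking Grace above Eve: 4+10 = 14.
So 11 of 25 voters prefer Eve to Grace.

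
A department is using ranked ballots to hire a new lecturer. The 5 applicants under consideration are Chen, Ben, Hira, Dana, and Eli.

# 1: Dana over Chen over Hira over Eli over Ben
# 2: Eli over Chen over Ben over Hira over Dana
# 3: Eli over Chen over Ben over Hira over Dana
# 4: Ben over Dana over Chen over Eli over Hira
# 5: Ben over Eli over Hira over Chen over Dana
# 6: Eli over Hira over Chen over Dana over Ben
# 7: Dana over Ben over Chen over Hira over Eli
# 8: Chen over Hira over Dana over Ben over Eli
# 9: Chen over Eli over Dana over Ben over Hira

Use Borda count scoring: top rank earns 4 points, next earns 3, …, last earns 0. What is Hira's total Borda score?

Borda scores:
  Chen: 3 + 3 + 3 + 2 + 1 + 2 + 2 + 4 + 4 = 24
  Ben: 0 + 2 + 2 + 4 + 4 + 0 + 3 + 1 + 1 = 17
  Hira: 2 + 1 + 1 + 0 + 2 + 3 + 1 + 3 + 0 = 13
  Dana: 4 + 0 + 0 + 3 + 0 + 1 + 4 + 2 + 2 = 16
  Eli: 1 + 4 + 4 + 1 + 3 + 4 + 0 + 0 + 3 = 20

13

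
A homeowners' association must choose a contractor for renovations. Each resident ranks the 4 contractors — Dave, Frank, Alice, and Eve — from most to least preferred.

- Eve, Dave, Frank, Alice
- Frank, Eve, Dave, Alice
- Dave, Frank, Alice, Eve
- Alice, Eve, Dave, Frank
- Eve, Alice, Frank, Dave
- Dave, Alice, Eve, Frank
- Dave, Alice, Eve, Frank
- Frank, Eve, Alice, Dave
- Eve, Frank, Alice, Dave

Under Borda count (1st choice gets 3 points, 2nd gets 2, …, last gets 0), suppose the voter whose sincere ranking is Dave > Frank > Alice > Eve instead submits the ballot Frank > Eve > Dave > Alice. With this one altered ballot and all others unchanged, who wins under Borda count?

Borda totals with the altered ballot: Dave 11, Frank 13, Alice 11, Eve 19.
The winner is unchanged: still Eve.

Eve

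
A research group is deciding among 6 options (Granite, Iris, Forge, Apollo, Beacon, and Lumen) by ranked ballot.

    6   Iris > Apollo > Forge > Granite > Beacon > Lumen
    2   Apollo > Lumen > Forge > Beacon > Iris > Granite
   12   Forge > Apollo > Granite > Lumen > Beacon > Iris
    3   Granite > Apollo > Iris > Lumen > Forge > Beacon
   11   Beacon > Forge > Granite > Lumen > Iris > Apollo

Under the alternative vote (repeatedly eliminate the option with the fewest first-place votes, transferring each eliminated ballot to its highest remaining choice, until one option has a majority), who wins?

Round 1: Forge 12, Beacon 11, Iris 6, Granite 3, Apollo 2, Lumen 0. Lumen has the fewest and is eliminated.
Round 2: Forge 12, Beacon 11, Iris 6, Granite 3, Apollo 2. Apollo has the fewest and is eliminated.
Round 3: Forge 14, Beacon 11, Iris 6, Granite 3. Granite has the fewest and is eliminated.
Round 4: Forge 14, Beacon 11, Iris 9. Iris has the fewest and is eliminated.
Round 5: Forge 23, Beacon 11. Forge has a majority.

Forge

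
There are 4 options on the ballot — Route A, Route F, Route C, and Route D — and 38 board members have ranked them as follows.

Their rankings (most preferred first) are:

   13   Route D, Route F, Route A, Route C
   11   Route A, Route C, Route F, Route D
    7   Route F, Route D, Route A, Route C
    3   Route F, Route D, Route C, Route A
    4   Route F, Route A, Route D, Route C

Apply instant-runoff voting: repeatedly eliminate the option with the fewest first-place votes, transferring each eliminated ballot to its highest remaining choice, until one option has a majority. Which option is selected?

Route F

Round 1: Route F 14, Route D 13, Route A 11, Route C 0. Route C has the fewest and is eliminated.
Round 2: Route F 14, Route D 13, Route A 11. Route A has the fewest and is eliminated.
Round 3: Route F 25, Route D 13. Route F has a majority.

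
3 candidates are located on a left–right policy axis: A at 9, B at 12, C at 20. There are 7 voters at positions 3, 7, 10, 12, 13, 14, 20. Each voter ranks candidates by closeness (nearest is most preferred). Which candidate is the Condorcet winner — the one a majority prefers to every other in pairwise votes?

B

With single-peaked preferences on a line, the Condorcet winner is the candidate closest to the median voter.
The median voter (position 12) is closest to B at 12.
Check: B vs A — voters closer to B: 4 of 7.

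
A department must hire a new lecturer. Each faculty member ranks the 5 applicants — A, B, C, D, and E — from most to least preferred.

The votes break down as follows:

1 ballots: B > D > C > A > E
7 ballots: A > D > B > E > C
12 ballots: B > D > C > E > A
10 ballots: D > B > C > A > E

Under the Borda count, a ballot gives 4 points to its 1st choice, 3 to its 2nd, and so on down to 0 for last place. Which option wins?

Borda scores:
  A: 1 + 7·4 + 12·0 + 10·1 = 39
  B: 4 + 7·2 + 12·4 + 10·3 = 96
  C: 2 + 7·0 + 12·2 + 10·2 = 46
  D: 3 + 7·3 + 12·3 + 10·4 = 100
  E: 0 + 7·1 + 12·1 + 10·0 = 19
D has the highest total.

D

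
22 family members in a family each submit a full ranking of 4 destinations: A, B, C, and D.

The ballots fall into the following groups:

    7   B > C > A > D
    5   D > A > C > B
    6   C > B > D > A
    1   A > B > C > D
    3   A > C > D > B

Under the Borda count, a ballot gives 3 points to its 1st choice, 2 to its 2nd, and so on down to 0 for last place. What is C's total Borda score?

44

Borda scores:
  A: 7·1 + 5·2 + 6·0 + 3 + 3·3 = 29
  B: 7·3 + 5·0 + 6·2 + 2 + 3·0 = 35
  C: 7·2 + 5·1 + 6·3 + 1 + 3·2 = 44
  D: 7·0 + 5·3 + 6·1 + 0 + 3·1 = 24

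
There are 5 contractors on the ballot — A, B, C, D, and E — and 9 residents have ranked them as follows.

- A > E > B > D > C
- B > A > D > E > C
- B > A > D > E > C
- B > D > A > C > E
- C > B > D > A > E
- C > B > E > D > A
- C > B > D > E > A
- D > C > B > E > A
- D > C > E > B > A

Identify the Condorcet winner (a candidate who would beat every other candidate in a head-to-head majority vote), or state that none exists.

None — there is no Condorcet winner

Head-to-head results (9 voters total):
A vs B: B wins 8–1.
A vs C: C wins 5–4.
A vs D: D wins 6–3.
A vs E: A wins 5–4.
B vs C: C wins 5–4.
B vs D: B wins 7–2.
B vs E: B wins 7–2.
C vs D: D wins 6–3.
C vs E: C wins 6–3.
D vs E: D wins 7–2.
No candidate beats all others: B beats D beats C beats B, a majority cycle.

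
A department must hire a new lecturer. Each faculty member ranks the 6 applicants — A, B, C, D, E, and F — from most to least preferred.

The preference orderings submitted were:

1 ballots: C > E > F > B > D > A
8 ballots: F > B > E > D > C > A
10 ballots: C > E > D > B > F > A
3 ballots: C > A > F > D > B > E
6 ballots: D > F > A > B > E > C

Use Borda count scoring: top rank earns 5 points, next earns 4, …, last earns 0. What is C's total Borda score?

Borda scores:
  A: 0 + 8·0 + 10·0 + 3·4 + 6·3 = 30
  B: 2 + 8·4 + 10·2 + 3·1 + 6·2 = 69
  C: 5 + 8·1 + 10·5 + 3·5 + 6·0 = 78
  D: 1 + 8·2 + 10·3 + 3·2 + 6·5 = 83
  E: 4 + 8·3 + 10·4 + 3·0 + 6·1 = 74
  F: 3 + 8·5 + 10·1 + 3·3 + 6·4 = 86

78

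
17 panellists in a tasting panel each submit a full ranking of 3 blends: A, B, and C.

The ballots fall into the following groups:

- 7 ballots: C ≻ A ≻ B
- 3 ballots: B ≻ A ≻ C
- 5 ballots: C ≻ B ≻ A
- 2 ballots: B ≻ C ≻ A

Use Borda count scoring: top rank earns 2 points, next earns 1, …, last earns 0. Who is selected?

C

Borda scores:
  A: 7·1 + 3·1 + 5·0 + 2·0 = 10
  B: 7·0 + 3·2 + 5·1 + 2·2 = 15
  C: 7·2 + 3·0 + 5·2 + 2·1 = 26
C has the highest total.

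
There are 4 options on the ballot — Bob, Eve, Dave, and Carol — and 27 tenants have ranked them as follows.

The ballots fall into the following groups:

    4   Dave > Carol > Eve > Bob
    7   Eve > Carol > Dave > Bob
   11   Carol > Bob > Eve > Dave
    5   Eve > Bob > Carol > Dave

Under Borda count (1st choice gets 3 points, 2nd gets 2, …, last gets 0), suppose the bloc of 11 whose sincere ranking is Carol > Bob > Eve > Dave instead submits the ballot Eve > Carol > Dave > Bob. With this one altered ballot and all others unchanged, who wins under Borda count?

Eve

Borda totals with the altered ballot: Bob 10, Eve 73, Dave 30, Carol 49.
The switch changes the winner from Carol to Eve.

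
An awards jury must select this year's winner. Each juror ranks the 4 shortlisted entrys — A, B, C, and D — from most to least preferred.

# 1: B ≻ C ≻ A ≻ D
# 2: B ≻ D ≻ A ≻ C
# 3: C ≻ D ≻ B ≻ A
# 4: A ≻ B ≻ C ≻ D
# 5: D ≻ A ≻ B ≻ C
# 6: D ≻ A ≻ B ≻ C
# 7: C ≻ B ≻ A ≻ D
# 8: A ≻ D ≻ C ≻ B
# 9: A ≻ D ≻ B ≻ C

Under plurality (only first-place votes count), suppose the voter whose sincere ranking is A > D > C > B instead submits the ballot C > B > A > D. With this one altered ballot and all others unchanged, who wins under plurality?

First-place totals with the altered ballot: A 2, B 2, C 3, D 2.
The switch changes the winner from A to C.

C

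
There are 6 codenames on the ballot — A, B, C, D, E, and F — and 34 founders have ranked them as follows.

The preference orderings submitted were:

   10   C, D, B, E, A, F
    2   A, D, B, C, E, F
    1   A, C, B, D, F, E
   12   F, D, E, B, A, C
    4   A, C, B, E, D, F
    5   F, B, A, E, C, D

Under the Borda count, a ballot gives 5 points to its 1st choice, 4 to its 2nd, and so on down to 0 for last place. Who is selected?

D

Borda scores:
  A: 10·1 + 2·5 + 5 + 12·1 + 4·5 + 5·3 = 72
  B: 10·3 + 2·3 + 3 + 12·2 + 4·3 + 5·4 = 95
  C: 10·5 + 2·2 + 4 + 12·0 + 4·4 + 5·1 = 79
  D: 10·4 + 2·4 + 2 + 12·4 + 4·1 + 5·0 = 102
  E: 10·2 + 2·1 + 0 + 12·3 + 4·2 + 5·2 = 76
  F: 10·0 + 2·0 + 1 + 12·5 + 4·0 + 5·5 = 86
D has the highest total.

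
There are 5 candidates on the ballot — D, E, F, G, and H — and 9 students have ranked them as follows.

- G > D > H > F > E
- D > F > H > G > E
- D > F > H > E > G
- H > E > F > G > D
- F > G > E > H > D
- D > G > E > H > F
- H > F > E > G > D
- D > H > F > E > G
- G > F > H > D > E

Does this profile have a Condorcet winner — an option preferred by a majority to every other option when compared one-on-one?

Head-to-head results (9 voters total):
D vs E: D wins 6–3.
D vs F: D wins 5–4.
D vs G: G wins 5–4.
D vs H: D wins 5–4.
E vs F: F wins 7–2.
E vs G: G wins 5–4.
E vs H: H wins 7–2.
F vs G: F wins 6–3.
F vs H: H wins 5–4.
G vs H: H wins 5–4.
No candidate beats all others: D beats F beats G beats D, a majority cycle.

No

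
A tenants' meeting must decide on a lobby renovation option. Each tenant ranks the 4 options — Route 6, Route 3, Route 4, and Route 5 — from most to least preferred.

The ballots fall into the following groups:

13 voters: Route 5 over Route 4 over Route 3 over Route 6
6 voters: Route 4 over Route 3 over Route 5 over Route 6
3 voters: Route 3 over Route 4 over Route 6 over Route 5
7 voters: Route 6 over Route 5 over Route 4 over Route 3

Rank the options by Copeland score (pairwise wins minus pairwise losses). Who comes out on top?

Route 5

Pairwise results:
  Route 6 vs Route 3: Route 3 wins 22–7.
  Route 6 vs Route 4: Route 4 wins 22–7.
  Route 6 vs Route 5: Route 5 wins 19–10.
  Route 3 vs Route 4: Route 4 wins 26–3.
  Route 3 vs Route 5: Route 5 wins 20–9.
  Route 4 vs Route 5: Route 5 wins 20–9.
Copeland scores (wins − losses):
  Route 6: 0 − 3 = -3
  Route 3: 1 − 2 = -1
  Route 4: 2 − 1 = 1
  Route 5: 3 − 0 = 3
Route 5 has the best Copeland score.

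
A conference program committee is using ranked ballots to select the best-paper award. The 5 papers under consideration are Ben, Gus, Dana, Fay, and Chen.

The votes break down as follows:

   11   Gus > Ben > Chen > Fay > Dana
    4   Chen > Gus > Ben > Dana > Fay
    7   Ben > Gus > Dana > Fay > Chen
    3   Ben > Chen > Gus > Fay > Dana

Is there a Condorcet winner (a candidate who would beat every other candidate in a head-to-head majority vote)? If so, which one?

Gus

Head-to-head results (25 voters total):
Ben vs Gus: Gus wins 15–10.
Ben vs Dana: Ben wins 25–0.
Ben vs Fay: Ben wins 25–0.
Ben vs Chen: Ben wins 21–4.
Gus vs Dana: Gus wins 25–0.
Gus vs Fay: Gus wins 25–0.
Gus vs Chen: Gus wins 18–7.
Dana vs Fay: Fay wins 14–11.
Dana vs Chen: Chen wins 18–7.
Fay vs Chen: Chen wins 18–7.
Gus beats each rival — Ben (15–10), Dana (25–0), Fay (25–0), Chen (18–7) — so Gus is the Condorcet winner.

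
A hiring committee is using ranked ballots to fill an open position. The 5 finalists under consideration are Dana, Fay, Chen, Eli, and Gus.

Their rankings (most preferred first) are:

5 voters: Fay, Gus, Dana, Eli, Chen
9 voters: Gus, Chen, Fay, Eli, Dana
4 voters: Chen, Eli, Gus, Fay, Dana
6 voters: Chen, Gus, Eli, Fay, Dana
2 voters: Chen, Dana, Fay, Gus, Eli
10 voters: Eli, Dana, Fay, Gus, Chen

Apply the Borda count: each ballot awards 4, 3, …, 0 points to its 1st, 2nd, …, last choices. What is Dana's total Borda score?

46

Borda scores:
  Dana: 5·2 + 9·0 + 4·0 + 6·0 + 2·3 + 10·3 = 46
  Fay: 5·4 + 9·2 + 4·1 + 6·1 + 2·2 + 10·2 = 72
  Chen: 5·0 + 9·3 + 4·4 + 6·4 + 2·4 + 10·0 = 75
  Eli: 5·1 + 9·1 + 4·3 + 6·2 + 2·0 + 10·4 = 78
  Gus: 5·3 + 9·4 + 4·2 + 6·3 + 2·1 + 10·1 = 89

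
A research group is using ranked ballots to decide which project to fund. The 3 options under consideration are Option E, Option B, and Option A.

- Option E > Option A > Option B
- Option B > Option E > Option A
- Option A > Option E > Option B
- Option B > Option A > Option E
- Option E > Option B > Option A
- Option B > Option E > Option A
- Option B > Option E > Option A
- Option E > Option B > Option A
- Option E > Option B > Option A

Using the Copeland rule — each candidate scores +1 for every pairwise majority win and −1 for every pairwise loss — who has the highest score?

Pairwise results:
  Option E vs Option B: Option E wins 5–4.
  Option E vs Option A: Option E wins 7–2.
  Option B vs Option A: Option B wins 7–2.
Copeland scores (wins − losses):
  Option E: 2 − 0 = 2
  Option B: 1 − 1 = 0
  Option A: 0 − 2 = -2
Option E has the best Copeland score.

Option E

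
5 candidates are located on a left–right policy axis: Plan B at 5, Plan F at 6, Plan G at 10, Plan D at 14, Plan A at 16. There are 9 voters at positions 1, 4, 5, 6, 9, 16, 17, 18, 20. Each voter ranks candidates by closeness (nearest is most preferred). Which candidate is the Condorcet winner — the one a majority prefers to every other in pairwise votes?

Plan G

With single-peaked preferences on a line, the Condorcet winner is the candidate closest to the median voter.
The median voter (position 9) is closest to Plan G at 10.
Check: Plan G vs Plan F — voters closer to Plan G: 5 of 9.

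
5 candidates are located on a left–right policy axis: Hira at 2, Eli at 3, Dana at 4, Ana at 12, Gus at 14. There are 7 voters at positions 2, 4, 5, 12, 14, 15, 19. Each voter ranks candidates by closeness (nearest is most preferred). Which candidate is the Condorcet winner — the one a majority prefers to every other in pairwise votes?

With single-peaked preferences on a line, the Condorcet winner is the candidate closest to the median voter.
The median voter (position 12) is closest to Ana at 12.
Check: Ana vs Dana — voters closer to Ana: 4 of 7.

Ana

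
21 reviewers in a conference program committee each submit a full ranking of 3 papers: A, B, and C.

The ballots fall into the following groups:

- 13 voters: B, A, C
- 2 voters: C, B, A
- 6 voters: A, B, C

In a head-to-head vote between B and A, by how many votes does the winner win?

9

Ballots ranking B above A: 13+2 = 15.
Ballots ranking A above B: 6.
B wins 15–6, a margin of 9.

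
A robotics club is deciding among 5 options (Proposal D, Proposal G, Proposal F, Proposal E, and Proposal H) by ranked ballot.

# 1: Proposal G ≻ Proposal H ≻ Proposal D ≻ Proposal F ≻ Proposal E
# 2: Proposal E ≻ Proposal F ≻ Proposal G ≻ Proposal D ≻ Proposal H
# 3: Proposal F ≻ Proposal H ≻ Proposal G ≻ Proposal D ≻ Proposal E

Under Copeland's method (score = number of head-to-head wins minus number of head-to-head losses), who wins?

Proposal F

Pairwise results:
  Proposal D vs Proposal G: Proposal G wins 3–0.
  Proposal D vs Proposal F: Proposal F wins 2–1.
  Proposal D vs Proposal E: Proposal D wins 2–1.
  Proposal D vs Proposal H: Proposal H wins 2–1.
  Proposal G vs Proposal F: Proposal F wins 2–1.
  Proposal G vs Proposal E: Proposal G wins 2–1.
  Proposal G vs Proposal H: Proposal G wins 2–1.
  Proposal F vs Proposal E: Proposal F wins 2–1.
  Proposal F vs Proposal H: Proposal F wins 2–1.
  Proposal E vs Proposal H: Proposal H wins 2–1.
Copeland scores (wins − losses):
  Proposal D: 1 − 3 = -2
  Proposal G: 3 − 1 = 2
  Proposal F: 4 − 0 = 4
  Proposal E: 0 − 4 = -4
  Proposal H: 2 − 2 = 0
Proposal F has the best Copeland score.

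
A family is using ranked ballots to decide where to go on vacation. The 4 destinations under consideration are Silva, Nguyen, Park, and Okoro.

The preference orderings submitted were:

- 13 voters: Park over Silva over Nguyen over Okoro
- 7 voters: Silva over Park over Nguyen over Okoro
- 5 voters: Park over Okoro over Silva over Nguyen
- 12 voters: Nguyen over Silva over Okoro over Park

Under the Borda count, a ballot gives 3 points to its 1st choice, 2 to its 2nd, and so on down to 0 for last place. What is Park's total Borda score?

68

Borda scores:
  Silva: 13·2 + 7·3 + 5·1 + 12·2 = 76
  Nguyen: 13·1 + 7·1 + 5·0 + 12·3 = 56
  Park: 13·3 + 7·2 + 5·3 + 12·0 = 68
  Okoro: 13·0 + 7·0 + 5·2 + 12·1 = 22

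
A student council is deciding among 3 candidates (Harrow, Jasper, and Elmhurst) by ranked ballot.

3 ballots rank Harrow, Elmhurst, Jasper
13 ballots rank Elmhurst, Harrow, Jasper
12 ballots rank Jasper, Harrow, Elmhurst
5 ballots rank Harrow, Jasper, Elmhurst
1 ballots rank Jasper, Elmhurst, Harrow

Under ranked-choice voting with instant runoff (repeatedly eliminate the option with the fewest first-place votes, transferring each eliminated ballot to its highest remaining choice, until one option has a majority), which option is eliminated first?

Harrow

Round 1: Jasper 13, Elmhurst 13, Harrow 8. Harrow has the fewest and is eliminated.
Round 2: Jasper 18, Elmhurst 16. Jasper has a majority.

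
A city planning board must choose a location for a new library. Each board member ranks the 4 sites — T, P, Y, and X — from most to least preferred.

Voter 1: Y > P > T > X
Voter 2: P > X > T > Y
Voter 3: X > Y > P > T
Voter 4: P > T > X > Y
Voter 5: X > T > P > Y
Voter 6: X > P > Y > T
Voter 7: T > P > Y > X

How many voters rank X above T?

4

Ballots ranking X above T: 4.
Ballots ranking T above X: 3.
So 4 of 7 voters prefer X to T.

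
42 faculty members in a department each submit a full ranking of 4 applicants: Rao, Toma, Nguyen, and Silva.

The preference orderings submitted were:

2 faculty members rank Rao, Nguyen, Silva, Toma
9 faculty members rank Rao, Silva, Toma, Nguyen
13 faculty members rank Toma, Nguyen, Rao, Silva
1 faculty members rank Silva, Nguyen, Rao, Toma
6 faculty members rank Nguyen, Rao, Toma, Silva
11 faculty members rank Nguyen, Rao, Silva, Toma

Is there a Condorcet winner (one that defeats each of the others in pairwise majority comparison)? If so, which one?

None — there is no Condorcet winner

Head-to-head results (42 voters total):
Rao vs Toma: Rao wins 29–13.
Rao vs Nguyen: Nguyen wins 31–11.
Rao vs Silva: Rao wins 41–1.
Toma vs Nguyen: Toma wins 22–20.
Toma vs Silva: Silva wins 23–19.
Nguyen vs Silva: Nguyen wins 32–10.
No candidate beats all others: Rao beats Toma beats Nguyen beats Rao, a majority cycle.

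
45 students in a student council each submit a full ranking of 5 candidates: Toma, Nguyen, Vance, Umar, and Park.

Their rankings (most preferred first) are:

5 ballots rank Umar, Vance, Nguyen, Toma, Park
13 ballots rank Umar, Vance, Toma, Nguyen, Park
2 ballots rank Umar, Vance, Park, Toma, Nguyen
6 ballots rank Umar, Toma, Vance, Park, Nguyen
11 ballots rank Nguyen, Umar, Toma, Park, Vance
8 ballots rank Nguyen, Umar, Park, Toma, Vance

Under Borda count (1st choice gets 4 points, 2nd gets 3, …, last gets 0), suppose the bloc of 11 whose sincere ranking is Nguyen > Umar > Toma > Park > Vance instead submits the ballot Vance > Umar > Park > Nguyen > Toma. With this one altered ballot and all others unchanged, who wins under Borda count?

Umar

Borda totals with the altered ballot: Toma 59, Nguyen 66, Vance 116, Umar 161, Park 48.
The winner is unchanged: still Umar.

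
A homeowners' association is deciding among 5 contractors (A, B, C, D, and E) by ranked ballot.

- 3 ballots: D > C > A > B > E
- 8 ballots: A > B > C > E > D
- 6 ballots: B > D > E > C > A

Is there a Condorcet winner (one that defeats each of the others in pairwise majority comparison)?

No

Head-to-head results (17 voters total):
A vs B: A wins 11–6.
A vs C: C wins 9–8.
A vs D: D wins 9–8.
A vs E: A wins 11–6.
B vs C: B wins 14–3.
B vs D: B wins 14–3.
B vs E: B wins 17–0.
C vs D: D wins 9–8.
C vs E: C wins 11–6.
D vs E: D wins 9–8.
No candidate beats all others: A beats B beats C beats A, a majority cycle.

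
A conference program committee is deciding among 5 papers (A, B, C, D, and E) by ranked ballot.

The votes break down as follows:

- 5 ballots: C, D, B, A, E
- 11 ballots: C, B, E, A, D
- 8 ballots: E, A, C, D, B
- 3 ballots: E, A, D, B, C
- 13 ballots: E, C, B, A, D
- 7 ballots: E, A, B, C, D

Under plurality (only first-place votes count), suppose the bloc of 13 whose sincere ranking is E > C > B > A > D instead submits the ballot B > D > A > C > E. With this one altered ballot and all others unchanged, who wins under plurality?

First-place totals with the altered ballot: A 0, B 13, C 16, D 0, E 18.
The winner is unchanged: still E.

E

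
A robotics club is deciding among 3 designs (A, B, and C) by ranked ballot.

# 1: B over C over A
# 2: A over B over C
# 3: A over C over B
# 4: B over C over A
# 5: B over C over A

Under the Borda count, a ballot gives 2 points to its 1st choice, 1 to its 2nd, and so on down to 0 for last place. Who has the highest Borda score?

B

Borda scores:
  A: 0 + 2 + 2 + 0 + 0 = 4
  B: 2 + 1 + 0 + 2 + 2 = 7
  C: 1 + 0 + 1 + 1 + 1 = 4
B has the highest total.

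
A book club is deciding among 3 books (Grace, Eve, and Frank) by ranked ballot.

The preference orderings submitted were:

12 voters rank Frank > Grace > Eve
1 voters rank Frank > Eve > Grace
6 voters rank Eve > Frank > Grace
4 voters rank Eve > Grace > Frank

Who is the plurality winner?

Frank

First-place vote totals:
  Grace: 0
  Eve: 10
  Frank: 13
Frank has the most first-place votes.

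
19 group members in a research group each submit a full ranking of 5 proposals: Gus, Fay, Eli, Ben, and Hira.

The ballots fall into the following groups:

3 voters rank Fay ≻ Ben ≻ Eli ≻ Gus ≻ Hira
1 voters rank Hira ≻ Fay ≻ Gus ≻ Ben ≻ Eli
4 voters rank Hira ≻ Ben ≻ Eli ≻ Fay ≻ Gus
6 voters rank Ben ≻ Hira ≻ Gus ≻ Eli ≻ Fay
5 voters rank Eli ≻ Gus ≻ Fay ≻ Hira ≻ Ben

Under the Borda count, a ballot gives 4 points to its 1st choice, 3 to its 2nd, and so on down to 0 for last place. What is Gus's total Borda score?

32

Borda scores:
  Gus: 3·1 + 2 + 4·0 + 6·2 + 5·3 = 32
  Fay: 3·4 + 3 + 4·1 + 6·0 + 5·2 = 29
  Eli: 3·2 + 0 + 4·2 + 6·1 + 5·4 = 40
  Ben: 3·3 + 1 + 4·3 + 6·4 + 5·0 = 46
  Hira: 3·0 + 4 + 4·4 + 6·3 + 5·1 = 43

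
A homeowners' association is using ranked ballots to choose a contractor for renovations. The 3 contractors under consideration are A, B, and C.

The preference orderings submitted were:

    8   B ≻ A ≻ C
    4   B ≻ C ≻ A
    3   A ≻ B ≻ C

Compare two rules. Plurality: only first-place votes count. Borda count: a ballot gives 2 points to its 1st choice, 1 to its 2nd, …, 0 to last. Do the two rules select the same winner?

Yes

Plurality first-place counts: A 3, B 12, C 0 → B.
Borda totals: A 14, B 27, C 4 → B.
The two rules agree on B.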